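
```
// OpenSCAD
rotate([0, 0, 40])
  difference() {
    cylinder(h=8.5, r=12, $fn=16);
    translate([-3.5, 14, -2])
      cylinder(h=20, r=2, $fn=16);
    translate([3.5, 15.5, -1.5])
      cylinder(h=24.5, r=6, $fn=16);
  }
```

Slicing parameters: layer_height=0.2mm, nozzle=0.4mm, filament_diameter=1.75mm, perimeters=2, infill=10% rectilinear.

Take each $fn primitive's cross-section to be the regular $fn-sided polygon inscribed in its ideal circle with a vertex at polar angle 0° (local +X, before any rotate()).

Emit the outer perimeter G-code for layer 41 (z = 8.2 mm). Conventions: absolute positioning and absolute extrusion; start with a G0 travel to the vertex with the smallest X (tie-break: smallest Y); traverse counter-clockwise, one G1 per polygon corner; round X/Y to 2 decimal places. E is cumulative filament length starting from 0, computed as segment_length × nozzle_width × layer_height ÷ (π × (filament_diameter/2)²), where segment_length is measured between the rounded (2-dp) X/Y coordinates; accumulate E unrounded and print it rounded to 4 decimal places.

G0 X-11.95 Y1.05 Z8.20
G1 X-11.44 Y-3.61 E0.1559
G1 X-9.19 Y-7.71 E0.3115
G1 X-5.54 Y-10.64 E0.4671
G1 X-1.05 Y-11.95 E0.6227
G1 X3.61 Y-11.44 E0.7786
G1 X7.71 Y-9.19 E0.9342
G1 X10.64 Y-5.54 E1.0899
G1 X11.95 Y-1.05 E1.2454
G1 X11.44 Y3.61 E1.4013
G1 X9.19 Y7.71 E1.5569
G1 X5.54 Y10.64 E1.7126
G1 X1.05 Y11.95 E1.8681
G1 X-1.88 Y11.63 E1.9662
G1 X-1.96 Y11.35 E1.9758
G1 X-3.43 Y9.53 E2.0537
G1 X-5.48 Y8.40 E2.1315
G1 X-7.80 Y8.15 E2.2091
G1 X-8.41 Y8.32 E2.2302
G1 X-10.64 Y5.54 E2.3487
G1 X-11.95 Y1.05 E2.5043

At z = 8.2 mm: the cylinder: section is a regular 16-gon, circumradius r=12; the cylinder at (-3.5, 14): section is a regular 16-gon, circumradius r=2; the cylinder at (3.5, 15.5): section is a regular 16-gon, circumradius r=6; Taking the first minus the rest: starting from the r=12 cylinder, the r=2 cylinder at (-3.5, 14) misses the remaining region (no effect); the r=6 cylinder at (3.5, 15.5) partially overlaps it — only the 9.55 mm² overlap (of its 110.21 mm²) is removed, clipping the outline — 1 connected region; (whole slice rotated 40° about Z — lengths, areas and connectivity unchanged). The outline is a single polygon with 20 vertices. Extrusion per mm of travel: 0.4 × 0.2 / (π × 0.875²) = 0.033260. Accumulating E over each segment gives final E = 2.5043.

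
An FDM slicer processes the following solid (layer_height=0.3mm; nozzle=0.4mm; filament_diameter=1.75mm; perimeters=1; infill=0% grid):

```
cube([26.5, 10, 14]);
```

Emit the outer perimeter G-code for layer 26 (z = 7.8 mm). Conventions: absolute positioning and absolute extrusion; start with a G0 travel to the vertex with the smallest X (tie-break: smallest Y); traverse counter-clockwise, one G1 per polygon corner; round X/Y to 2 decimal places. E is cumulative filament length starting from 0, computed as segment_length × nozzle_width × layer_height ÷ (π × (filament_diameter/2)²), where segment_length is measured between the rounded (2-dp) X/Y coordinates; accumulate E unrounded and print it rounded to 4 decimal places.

At z = 7.8 mm: the cube (footprint 26.5×10) is included at this height. The outline is a single polygon with 4 vertices. Extrusion per mm of travel: 0.4 × 0.3 / (π × 0.875²) = 0.049890. Accumulating E over each segment gives final E = 3.6420.

G0 X0.00 Y0.00 Z7.80
G1 X26.50 Y0.00 E1.3221
G1 X26.50 Y10.00 E1.8210
G1 X0.00 Y10.00 E3.1431
G1 X0.00 Y0.00 E3.6420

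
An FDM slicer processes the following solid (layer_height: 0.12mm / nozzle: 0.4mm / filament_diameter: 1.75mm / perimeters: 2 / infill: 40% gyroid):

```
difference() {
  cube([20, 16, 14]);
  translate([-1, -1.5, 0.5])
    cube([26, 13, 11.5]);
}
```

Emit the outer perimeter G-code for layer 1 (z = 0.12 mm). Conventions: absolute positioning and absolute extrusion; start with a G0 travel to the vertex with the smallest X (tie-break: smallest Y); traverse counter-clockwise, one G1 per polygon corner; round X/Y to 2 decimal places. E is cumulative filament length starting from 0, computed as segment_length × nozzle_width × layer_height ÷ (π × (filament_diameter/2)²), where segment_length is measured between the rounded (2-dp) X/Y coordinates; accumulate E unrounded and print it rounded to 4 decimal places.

G0 X0.00 Y0.00 Z0.12
G1 X20.00 Y0.00 E0.3991
G1 X20.00 Y16.00 E0.7184
G1 X0.00 Y16.00 E1.1175
G1 X0.00 Y0.00 E1.4368

At z = 0.12 mm: the cube (footprint 20×16) is included at this height; the cube at (-1, -1.5) is not intersected at this z (z outside [0.5, 12]); Subtracting the remaining from the first: none of the subtracted shapes is present at this height, so the 20×16 cube is unchanged — 1 connected region. The outline is a single polygon with 4 vertices. Extrusion per mm of travel: 0.4 × 0.12 / (π × 0.875²) = 0.019956. Accumulating E over each segment gives final E = 1.4368.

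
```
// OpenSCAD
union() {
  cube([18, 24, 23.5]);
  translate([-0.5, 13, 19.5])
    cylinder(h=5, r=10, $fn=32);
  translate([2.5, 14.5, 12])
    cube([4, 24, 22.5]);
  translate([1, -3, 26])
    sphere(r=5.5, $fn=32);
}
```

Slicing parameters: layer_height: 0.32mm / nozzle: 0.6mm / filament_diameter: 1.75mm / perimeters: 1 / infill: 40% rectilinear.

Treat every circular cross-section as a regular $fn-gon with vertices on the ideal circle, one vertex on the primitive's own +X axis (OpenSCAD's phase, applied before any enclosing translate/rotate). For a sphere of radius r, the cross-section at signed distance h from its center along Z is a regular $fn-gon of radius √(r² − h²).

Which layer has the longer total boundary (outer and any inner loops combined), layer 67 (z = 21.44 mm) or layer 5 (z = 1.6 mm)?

Layer 67 (z = 21.44): the 18×24 cube contributes its full rectangle (perimeter 84.00 mm); the r=10 cylinder at (-0.5, 13) gives a regular 32-gon of circumradius 10 (constant along its height) (perimeter = 2·32·10.000·sin(180°/32) = 62.73 mm); the cube at (2.5, 14.5) is present — its section is the full 4×24 rectangle (perimeter 56.00 mm); the r=5.5 sphere at (1, -3) slices to a regular 32-gon of circumradius 3.075 (√(r²−h²) with h=4.56 from center) (perimeter = 2·32·3.075·sin(180°/32) = 19.29 mm); Merging all regions: the regions partially overlap (shared area 184.15 mm²), so the edge portions inside another operand are dropped and the merged outline is re-measured after clipping — boundary = 142.14 mm. So its perimeter = 142.14 mm. Layer 5 (z = 1.6): the cube is present — its section is the full 18×24 rectangle (perimeter 84.00 mm); the cylinder at (-0.5, 13) is absent (z outside [19.5, 24.5]); the cube at (2.5, 14.5) is not intersected at this z (z outside [12, 34.5]); the sphere at (1, -3) does not reach this height (|z−center|=24.400 > r=5.5); Taking the union: only the 18×24 cube is present, so the union is just that shape — boundary = 84.00 mm. So its perimeter = 84.00 mm. Layer 67 is larger (142.14 vs 84.00 mm).

layer 67 (z = 21.44 mm)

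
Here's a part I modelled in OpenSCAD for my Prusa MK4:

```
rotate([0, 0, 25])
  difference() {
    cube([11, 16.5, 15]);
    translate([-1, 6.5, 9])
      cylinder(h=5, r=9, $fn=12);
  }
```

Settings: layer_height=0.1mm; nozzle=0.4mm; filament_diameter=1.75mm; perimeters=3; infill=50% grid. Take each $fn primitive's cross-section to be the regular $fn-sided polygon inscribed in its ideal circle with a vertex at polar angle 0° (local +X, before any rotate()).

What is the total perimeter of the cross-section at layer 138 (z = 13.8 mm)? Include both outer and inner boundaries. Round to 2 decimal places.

55.40 mm

At z = 13.8 mm: the cube (footprint 11×16.5) is included at this height (perimeter 55.00 mm); the r=9 cylinder at (-1, 6.5) contributes a regular 12-gon of circumradius 9 (perimeter = 2·12·9.000·sin(180°/12) = 55.90 mm); After the difference (first − rest): starting from the 11×16.5 cube, the r=9 cylinder at (-1, 6.5) partially overlaps it — only the 96.76 mm² overlap (of its 243.00 mm²) is removed, clipping the outline — boundary = 55.40 mm; (whole slice rotated 25° about Z — lengths, areas and connectivity unchanged). Overall, the cross-section is a single solid region. Total boundary length (outer) = 55.40 mm.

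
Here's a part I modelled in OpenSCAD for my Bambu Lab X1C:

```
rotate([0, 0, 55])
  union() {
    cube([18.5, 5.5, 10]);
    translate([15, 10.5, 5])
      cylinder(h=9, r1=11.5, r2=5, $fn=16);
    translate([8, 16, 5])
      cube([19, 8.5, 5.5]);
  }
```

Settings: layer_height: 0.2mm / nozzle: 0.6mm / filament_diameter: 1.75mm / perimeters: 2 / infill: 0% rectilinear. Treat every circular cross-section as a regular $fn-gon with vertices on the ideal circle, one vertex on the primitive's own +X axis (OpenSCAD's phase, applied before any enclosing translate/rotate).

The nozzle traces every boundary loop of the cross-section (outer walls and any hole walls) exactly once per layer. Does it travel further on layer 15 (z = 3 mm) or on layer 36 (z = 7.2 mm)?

layer 36 (z = 7.2 mm)

Layer 15 (z = 3): the cube (footprint 18.5×5.5) is included at this height (perimeter 48.00 mm); the cone at (15, 10.5) is not intersected at this z (z outside [5, 14]); the cube at (8, 16) does not reach this height (z outside [5, 10.5]); Taking the union: only the 18.5×5.5 cube is present, so the union is just that shape — boundary = 48.00 mm; (rotated 55° about Z; rotation is an isometry so areas/perimeters/island counts are preserved). So its perimeter = 48.00 mm. Layer 36 (z = 7.2): the 18.5×5.5 cube contributes its full rectangle (perimeter 48.00 mm); the cone at (15, 10.5) (r1=11.5→r2=5) has section circumradius 9.911 here — a regular 16-gon (perimeter = 2·16·9.911·sin(180°/16) = 61.87 mm); the 19×8.5 cube at (8, 16) contributes its full rectangle (perimeter 55.00 mm); Merging all regions: the regions partially overlap (shared area 92.38 mm²), so the edge portions inside another operand are dropped and the merged outline is re-measured after clipping — boundary = 101.29 mm; (whole slice rotated 55° about Z — lengths, areas and connectivity unchanged). So its perimeter = 101.29 mm. Layer 36 is larger (101.29 vs 48.00 mm).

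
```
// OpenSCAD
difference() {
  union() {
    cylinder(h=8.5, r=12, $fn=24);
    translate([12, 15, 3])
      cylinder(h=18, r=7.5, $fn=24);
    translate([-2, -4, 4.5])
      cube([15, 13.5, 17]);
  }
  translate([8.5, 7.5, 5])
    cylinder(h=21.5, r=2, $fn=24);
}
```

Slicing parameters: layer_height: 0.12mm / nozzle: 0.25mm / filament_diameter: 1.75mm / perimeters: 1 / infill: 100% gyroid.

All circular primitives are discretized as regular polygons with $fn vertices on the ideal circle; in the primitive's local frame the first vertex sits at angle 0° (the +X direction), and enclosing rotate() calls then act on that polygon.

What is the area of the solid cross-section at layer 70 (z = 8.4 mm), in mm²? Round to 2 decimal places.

629.57 mm²

At z = 8.4 mm: the r=12 cylinder contributes a regular 24-gon of circumradius 12 (area = (24/2)·12.000²·sin(360°/24) = 447.24 mm²); the r=7.5 cylinder at (12, 15) gives a regular 24-gon of circumradius 7.5 (constant along its height) (area = (24/2)·7.500²·sin(360°/24) = 174.70 mm²); the cube at (-2, -4) (footprint 15×13.5) is included at this height (area 202.50 mm²); Taking the union: the regions partially overlap — summed areas 824.44 mm² minus the doubly-counted overlap 182.45 mm² gives 641.99 mm² — area = 641.99 mm²; the r=2 cylinder at (8.5, 7.5) contributes a regular 24-gon of circumradius 2 (area = (24/2)·2.000²·sin(360°/24) = 12.42 mm²); Taking the first minus the rest: starting from the result so far (641.99 mm²), the r=2 cylinder at (8.5, 7.5) lies wholly inside it (removes its full 12.42 mm² and its 12.53 mm outline becomes a hole wall) — area = 629.57 mm². Overall, the cross-section is one region with 1 hole. Net area = 629.57 mm².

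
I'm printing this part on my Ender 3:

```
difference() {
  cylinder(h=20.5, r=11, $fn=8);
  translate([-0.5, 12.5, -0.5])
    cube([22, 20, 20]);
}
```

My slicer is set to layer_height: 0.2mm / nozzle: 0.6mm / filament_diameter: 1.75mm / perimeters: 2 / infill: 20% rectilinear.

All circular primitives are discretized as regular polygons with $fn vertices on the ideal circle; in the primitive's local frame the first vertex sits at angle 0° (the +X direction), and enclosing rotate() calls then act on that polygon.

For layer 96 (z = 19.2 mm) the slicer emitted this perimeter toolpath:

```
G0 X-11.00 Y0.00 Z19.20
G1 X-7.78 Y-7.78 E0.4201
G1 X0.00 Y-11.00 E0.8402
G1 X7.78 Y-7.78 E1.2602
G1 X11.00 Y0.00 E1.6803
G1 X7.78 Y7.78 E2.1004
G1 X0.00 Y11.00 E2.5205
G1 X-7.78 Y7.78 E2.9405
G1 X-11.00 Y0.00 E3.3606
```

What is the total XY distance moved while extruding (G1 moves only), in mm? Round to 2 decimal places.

Sum the Euclidean lengths of each G1 segment: total = 67.36 mm.

67.36 mm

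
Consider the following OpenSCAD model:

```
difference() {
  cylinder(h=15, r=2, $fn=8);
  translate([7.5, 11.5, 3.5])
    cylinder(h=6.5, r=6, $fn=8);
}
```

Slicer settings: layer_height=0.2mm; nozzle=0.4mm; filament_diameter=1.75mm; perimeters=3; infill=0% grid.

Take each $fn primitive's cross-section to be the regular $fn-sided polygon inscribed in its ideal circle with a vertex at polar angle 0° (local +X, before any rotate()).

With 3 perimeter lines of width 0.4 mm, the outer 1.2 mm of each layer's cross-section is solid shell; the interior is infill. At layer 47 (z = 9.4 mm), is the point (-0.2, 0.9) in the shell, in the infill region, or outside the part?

shell

At z = 9.4 mm: the r=2 cylinder contributes a regular 8-gon of circumradius 2; the cylinder at (7.5, 11.5): section is a regular 8-gon, circumradius r=6; After the difference (first − rest): starting from the r=2 cylinder, the r=6 cylinder at (7.5, 11.5) misses the remaining region (no effect) — 1 connected region. Overall, the cross-section is a single solid region. The nearest boundary edge runs (-1.41, 1.41)→(0.00, 2.00); distance from the point to it = 0.94 mm. The point is inside the cross-section, 0.94 mm from the nearest boundary — within the 1.2 mm shell band (3 × 0.4).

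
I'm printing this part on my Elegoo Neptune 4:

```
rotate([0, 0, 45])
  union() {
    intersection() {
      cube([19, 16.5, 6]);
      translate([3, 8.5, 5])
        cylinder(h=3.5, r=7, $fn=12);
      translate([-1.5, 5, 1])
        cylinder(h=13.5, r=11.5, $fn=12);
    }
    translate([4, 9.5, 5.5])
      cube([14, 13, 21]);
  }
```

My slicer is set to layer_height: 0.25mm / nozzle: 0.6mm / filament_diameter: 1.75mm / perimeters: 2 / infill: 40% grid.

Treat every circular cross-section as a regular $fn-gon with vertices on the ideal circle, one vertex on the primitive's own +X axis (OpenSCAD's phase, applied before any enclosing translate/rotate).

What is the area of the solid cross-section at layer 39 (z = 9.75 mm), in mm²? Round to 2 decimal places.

182.00 mm²

At z = 9.75 mm: the cube does not reach this height (z outside [0, 6]); the cylinder at (3, 8.5) is absent (z outside [5, 8.5]); the r=11.5 cylinder at (-1.5, 5) contributes a regular 12-gon of circumradius 11.5 (area = (12/2)·11.500²·sin(360°/12) = 396.75 mm²); After intersecting: at least one operand is absent at this height, so nothing remains; the 14×13 cube at (4, 9.5) contributes its full rectangle (area 182.00 mm²); Combining (union): only the 14×13 cube at (4, 9.5) is present, so the union is just that shape — area = 182.00 mm²; (whole slice rotated 45° about Z — lengths, areas and connectivity unchanged). Overall, the cross-section is a single solid region. Net area = 182.00 mm².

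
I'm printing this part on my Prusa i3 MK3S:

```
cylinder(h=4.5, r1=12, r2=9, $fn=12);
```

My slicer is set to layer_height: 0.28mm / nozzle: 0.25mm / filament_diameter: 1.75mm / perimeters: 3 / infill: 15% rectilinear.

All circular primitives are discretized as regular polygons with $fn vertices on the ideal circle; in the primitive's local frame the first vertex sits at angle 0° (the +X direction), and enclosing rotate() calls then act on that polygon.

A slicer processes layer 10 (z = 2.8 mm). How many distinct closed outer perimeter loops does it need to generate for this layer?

At z = 2.8 mm: the cone (r1=12→r2=9) has section circumradius 10.133 here — a regular 12-gon. The result has 1 disconnected region.

1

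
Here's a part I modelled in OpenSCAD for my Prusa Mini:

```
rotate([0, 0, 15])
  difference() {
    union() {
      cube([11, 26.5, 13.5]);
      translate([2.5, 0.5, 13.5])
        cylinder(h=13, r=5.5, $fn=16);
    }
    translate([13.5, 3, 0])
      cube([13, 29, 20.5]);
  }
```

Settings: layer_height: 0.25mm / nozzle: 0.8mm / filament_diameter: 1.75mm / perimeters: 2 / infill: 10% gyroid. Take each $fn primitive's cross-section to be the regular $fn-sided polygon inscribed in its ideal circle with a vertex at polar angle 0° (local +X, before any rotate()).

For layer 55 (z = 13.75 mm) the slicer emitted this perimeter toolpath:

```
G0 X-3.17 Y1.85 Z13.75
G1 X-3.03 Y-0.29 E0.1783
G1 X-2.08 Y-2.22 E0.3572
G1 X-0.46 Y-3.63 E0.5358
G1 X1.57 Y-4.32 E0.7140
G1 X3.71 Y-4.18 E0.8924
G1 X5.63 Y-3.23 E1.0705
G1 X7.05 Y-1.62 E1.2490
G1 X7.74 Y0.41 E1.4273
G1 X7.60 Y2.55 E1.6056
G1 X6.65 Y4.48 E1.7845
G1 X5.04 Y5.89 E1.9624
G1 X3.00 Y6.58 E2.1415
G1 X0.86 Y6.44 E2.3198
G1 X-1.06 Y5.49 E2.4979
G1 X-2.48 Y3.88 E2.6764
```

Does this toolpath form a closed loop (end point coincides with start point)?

no

Start point (G0): (-3.17, 1.85). End point (last G1): the path does not return to the start — open.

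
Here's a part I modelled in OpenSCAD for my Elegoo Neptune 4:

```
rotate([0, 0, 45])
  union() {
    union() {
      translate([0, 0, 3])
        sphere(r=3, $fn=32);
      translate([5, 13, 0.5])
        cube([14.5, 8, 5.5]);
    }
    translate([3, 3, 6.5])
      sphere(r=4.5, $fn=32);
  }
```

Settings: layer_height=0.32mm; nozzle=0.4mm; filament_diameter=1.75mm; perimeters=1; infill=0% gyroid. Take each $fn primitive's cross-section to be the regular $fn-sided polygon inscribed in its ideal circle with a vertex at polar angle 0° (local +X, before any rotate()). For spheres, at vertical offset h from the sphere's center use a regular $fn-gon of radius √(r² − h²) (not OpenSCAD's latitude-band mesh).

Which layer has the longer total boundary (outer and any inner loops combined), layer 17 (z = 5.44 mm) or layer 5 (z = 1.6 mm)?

Layer 17 (z = 5.44): the sphere: section is a regular 32-gon, circumradius = √(r²−h²) = √(3²−2.44²) = 1.745 (perimeter = 2·32·1.745·sin(180°/32) = 10.95 mm); the cube at (5, 13) (footprint 14.5×8) is included at this height (perimeter 45.00 mm); Taking the union: the 2 present regions are separate (no shared area or edge), so areas and boundary lengths simply add and each stays a separate island — boundary = 55.95 mm; the sphere at (3, 3): section is a regular 32-gon, circumradius = √(r²−h²) = √(4.5²−1.06²) = 4.373 (perimeter = 2·32·4.373·sin(180°/32) = 27.43 mm); Taking the union: the regions partially overlap (shared area 4.75 mm²), so the edge portions inside another operand are dropped and the merged outline is re-measured after clipping — boundary = 74.83 mm; (rotated 45° about Z; rotation is an isometry so areas/perimeters/island counts are preserved). So its perimeter = 74.83 mm. Layer 5 (z = 1.6): the sphere: section is a regular 32-gon, circumradius = √(r²−h²) = √(3²−1.4²) = 2.653 (perimeter = 2·32·2.653·sin(180°/32) = 16.64 mm); the cube at (5, 13) is present — its section is the full 14.5×8 rectangle (perimeter 45.00 mm); Merging all regions: the 2 present regions are separate (no shared area or edge), so areas and boundary lengths simply add and each stays a separate island — boundary = 61.64 mm; the sphere at (3, 3) is not intersected at this z (|z−center|=4.900 > r=4.5); Merging all regions: only the result so far is present, so the union is just that shape — boundary = 61.64 mm; (rotated 45° about Z; rotation is an isometry so areas/perimeters/island counts are preserved). So its perimeter = 61.64 mm. Layer 17 is larger (74.83 vs 61.64 mm).

layer 17 (z = 5.44 mm)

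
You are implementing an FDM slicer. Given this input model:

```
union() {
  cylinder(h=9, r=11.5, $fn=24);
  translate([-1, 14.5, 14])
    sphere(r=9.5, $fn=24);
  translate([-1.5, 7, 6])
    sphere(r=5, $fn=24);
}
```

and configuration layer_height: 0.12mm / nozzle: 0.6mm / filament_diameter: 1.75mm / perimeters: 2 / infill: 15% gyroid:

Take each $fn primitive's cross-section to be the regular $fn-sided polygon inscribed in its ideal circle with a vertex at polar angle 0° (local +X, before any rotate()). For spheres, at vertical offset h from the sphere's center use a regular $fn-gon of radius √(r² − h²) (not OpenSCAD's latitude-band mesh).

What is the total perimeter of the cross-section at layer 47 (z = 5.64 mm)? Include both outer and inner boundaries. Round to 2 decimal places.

87.52 mm

At z = 5.64 mm: the r=11.5 cylinder contributes a regular 24-gon of circumradius 11.5 (perimeter = 2·24·11.500·sin(180°/24) = 72.05 mm); the sphere at (-1, 14.5): section is a regular 24-gon, circumradius = √(r²−h²) = √(9.5²−8.36²) = 4.512 (perimeter = 2·24·4.512·sin(180°/24) = 28.27 mm); the sphere at (-1.5, 7): section is a regular 24-gon, circumradius = √(r²−h²) = √(5²−0.36²) = 4.987 (perimeter = 2·24·4.987·sin(180°/24) = 31.24 mm); Combining (union): the regions partially overlap (shared area 82.03 mm²), so the edge portions inside another operand are dropped and the merged outline is re-measured after clipping — boundary = 87.52 mm. Overall, the cross-section is a single solid region. Total boundary length (outer) = 87.52 mm.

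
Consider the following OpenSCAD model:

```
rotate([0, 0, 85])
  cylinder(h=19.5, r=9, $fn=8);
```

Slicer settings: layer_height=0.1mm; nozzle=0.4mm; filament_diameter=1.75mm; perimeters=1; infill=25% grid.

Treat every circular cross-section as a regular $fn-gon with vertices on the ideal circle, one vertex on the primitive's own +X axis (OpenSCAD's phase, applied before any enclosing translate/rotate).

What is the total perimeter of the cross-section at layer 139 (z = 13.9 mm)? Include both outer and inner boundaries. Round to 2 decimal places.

55.11 mm

At z = 13.9 mm: the r=9 cylinder gives a regular 8-gon of circumradius 9 (constant along its height) (perimeter = 2·8·9.000·sin(180°/8) = 55.11 mm); (rotated 85° about Z; rotation is an isometry so areas/perimeters/island counts are preserved). Overall, the cross-section is a single solid region. Total boundary length (outer) = 55.11 mm.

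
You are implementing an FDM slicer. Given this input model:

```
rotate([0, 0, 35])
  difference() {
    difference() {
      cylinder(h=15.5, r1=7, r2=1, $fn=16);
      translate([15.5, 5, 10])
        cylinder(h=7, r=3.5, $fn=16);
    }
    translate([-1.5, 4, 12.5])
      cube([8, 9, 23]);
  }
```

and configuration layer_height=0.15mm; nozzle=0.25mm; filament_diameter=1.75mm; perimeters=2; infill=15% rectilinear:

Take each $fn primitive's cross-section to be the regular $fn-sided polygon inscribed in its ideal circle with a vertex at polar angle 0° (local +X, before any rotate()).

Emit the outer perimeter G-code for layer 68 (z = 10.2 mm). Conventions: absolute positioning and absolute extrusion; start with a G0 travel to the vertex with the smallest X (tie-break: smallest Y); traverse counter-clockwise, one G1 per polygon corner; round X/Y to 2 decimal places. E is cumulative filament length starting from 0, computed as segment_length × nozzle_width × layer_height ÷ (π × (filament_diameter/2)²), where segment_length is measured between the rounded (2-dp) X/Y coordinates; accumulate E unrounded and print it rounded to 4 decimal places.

At z = 10.2 mm: the cone: at t=0.658 of its height the radius interpolates to r₁+(r₂−r₁)t = 3.052, giving a regular 16-gon of that circumradius; the r=3.5 cylinder at (15.5, 5) gives a regular 16-gon of circumradius 3.5 (constant along its height); Subtracting the remaining from the first: starting from the cone, the r=3.5 cylinder at (15.5, 5) misses the remaining region (no effect) — 1 connected region; the cube at (-1.5, 4) does not reach this height (z outside [12.5, 35.5]); Taking the first minus the rest: none of the subtracted shapes is present at this height, so the result so far is unchanged — 1 connected region; (whole slice rotated 35° about Z — lengths, areas and connectivity unchanged). The outline is a single polygon with 16 vertices. Extrusion per mm of travel: 0.25 × 0.15 / (π × 0.875²) = 0.015591. Accumulating E over each segment gives final E = 0.2971.

G0 X-3.01 Y0.53 Z10.20
G1 X-2.98 Y-0.66 E0.0186
G1 X-2.50 Y-1.75 E0.0371
G1 X-1.64 Y-2.57 E0.0557
G1 X-0.53 Y-3.01 E0.0743
G1 X0.66 Y-2.98 E0.0928
G1 X1.75 Y-2.50 E0.1114
G1 X2.57 Y-1.64 E0.1299
G1 X3.01 Y-0.53 E0.1485
G1 X2.98 Y0.66 E0.1671
G1 X2.50 Y1.75 E0.1857
G1 X1.64 Y2.57 E0.2042
G1 X0.53 Y3.01 E0.2228
G1 X-0.66 Y2.98 E0.2414
G1 X-1.75 Y2.50 E0.2599
G1 X-2.57 Y1.64 E0.2785
G1 X-3.01 Y0.53 E0.2971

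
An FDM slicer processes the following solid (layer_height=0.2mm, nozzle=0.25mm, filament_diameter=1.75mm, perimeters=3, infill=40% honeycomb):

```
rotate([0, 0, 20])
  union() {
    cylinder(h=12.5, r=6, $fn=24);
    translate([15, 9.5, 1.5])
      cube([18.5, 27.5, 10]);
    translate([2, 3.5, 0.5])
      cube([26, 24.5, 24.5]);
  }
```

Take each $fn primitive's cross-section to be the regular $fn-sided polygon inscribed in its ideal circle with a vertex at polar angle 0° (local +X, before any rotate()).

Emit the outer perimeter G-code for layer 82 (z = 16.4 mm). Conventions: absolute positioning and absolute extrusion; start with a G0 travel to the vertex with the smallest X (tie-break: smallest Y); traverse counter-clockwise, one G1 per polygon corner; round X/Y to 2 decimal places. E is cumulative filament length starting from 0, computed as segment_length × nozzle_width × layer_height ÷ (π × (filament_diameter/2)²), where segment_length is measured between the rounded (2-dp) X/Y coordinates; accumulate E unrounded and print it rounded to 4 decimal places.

At z = 16.4 mm: the cylinder does not reach this height (z outside [0, 12.5]); the cube at (15, 9.5) is absent (z outside [1.5, 11.5]); the cube at (2, 3.5) is present — its section is the full 26×24.5 rectangle; Combining (union): only the 26×24.5 cube at (2, 3.5) is present, so the union is just that shape — 1 connected region; (whole slice rotated 20° about Z — lengths, areas and connectivity unchanged). The outline is a single polygon with 4 vertices. Extrusion per mm of travel: 0.25 × 0.2 / (π × 0.875²) = 0.020788. Accumulating E over each segment gives final E = 2.0996.

G0 X-7.70 Y27.00 Z16.40
G1 X0.68 Y3.97 E0.5094
G1 X25.11 Y12.87 E1.0499
G1 X16.73 Y35.89 E1.5592
G1 X-7.70 Y27.00 E2.0996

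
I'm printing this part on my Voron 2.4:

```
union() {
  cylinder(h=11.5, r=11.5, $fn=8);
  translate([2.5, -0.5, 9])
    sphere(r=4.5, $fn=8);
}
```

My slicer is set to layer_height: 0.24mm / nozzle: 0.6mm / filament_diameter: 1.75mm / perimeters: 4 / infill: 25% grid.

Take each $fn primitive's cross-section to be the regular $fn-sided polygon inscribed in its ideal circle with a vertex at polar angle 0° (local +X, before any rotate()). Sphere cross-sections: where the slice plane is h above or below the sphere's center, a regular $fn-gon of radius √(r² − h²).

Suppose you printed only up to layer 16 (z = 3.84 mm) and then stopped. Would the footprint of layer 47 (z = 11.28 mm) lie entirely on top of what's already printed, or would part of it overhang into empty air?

Compare the two slices. At z = 3.84: the cylinder: section is a regular 8-gon, circumradius r=11.5 (area = (8/2)·11.500²·sin(360°/8) = 374.06 mm²); the sphere at (2.5, -0.5) is not intersected at this z (|z−center|=5.160 > r=4.5); Merging all regions: only the r=11.5 cylinder is present, so the union is just that shape — area = 374.06 mm². At z = 11.28: the r=11.5 cylinder gives a regular 8-gon of circumradius 11.5 (constant along its height) (area = (8/2)·11.500²·sin(360°/8) = 374.06 mm²); the r=4.5 sphere at (2.5, -0.5) contributes a regular 8-gon of circumradius √(4.5²−2.28²) = 3.880 (area = (8/2)·3.880²·sin(360°/8) = 42.57 mm²); Taking the union: the r=4.5 sphere at (2.5, -0.5) lies entirely inside the r=11.5 cylinder, so the union is just the r=11.5 cylinder — area = 374.06 mm². Checking containment: the cross-section at z = 11.28 is a subset of the cross-section at z = 3.84.

entirely on top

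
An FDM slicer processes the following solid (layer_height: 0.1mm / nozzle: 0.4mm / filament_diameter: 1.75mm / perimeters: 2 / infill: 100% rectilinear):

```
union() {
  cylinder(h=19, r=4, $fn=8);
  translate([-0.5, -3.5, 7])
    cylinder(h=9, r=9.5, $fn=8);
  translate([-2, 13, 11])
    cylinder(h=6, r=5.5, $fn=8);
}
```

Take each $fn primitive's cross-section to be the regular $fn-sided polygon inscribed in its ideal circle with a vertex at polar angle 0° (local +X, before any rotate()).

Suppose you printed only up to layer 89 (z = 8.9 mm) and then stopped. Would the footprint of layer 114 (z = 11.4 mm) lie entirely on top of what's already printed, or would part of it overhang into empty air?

part overhangs

Compare the two slices. At z = 8.9: the cylinder: section is a regular 8-gon, circumradius r=4 (area = (8/2)·4.000²·sin(360°/8) = 45.25 mm²); the cylinder at (-0.5, -3.5): section is a regular 8-gon, circumradius r=9.5 (area = (8/2)·9.500²·sin(360°/8) = 255.27 mm²); the cylinder at (-2, 13) is not intersected at this z (z outside [11, 17]); Combining (union): the r=4 cylinder lies entirely inside the r=9.5 cylinder at (-0.5, -3.5), so the union is just the r=9.5 cylinder at (-0.5, -3.5) — area = 255.27 mm². At z = 11.4: the r=4 cylinder gives a regular 8-gon of circumradius 4 (constant along its height) (area = (8/2)·4.000²·sin(360°/8) = 45.25 mm²); the cylinder at (-0.5, -3.5): section is a regular 8-gon, circumradius r=9.5 (area = (8/2)·9.500²·sin(360°/8) = 255.27 mm²); the r=5.5 cylinder at (-2, 13) gives a regular 8-gon of circumradius 5.5 (constant along its height) (area = (8/2)·5.500²·sin(360°/8) = 85.56 mm²); Taking the union: the regions partially overlap — summed areas 386.08 mm² minus the doubly-counted overlap 45.25 mm² gives 340.83 mm² — area = 340.83 mm². Checking containment: at z = 11.4 the cross-section extends beyond the z = 8.9 cross-section by about 85.56 mm².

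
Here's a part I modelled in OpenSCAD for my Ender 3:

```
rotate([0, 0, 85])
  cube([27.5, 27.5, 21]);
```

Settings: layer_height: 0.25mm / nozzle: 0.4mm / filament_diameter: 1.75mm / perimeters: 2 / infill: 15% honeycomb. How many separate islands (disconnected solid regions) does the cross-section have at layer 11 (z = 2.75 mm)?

1

At z = 2.75 mm: the cube is present — its section is the full 27.5×27.5 rectangle; (rotated 85° about Z; rotation is an isometry so areas/perimeters/island counts are preserved). Overall, the cross-section is a single solid region. Island count = 1.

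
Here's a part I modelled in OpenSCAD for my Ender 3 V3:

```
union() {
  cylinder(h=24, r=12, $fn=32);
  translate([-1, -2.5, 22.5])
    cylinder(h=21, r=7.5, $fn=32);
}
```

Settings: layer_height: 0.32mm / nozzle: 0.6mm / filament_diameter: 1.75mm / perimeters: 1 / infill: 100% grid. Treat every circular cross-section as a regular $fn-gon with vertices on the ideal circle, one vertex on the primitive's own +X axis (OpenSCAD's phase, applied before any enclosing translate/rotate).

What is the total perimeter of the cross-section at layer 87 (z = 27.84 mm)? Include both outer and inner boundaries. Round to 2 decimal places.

47.05 mm

At z = 27.84 mm: the cylinder is absent (z outside [0, 24]); the r=7.5 cylinder at (-1, -2.5) contributes a regular 32-gon of circumradius 7.5 (perimeter = 2·32·7.500·sin(180°/32) = 47.05 mm); Taking the union: only the r=7.5 cylinder at (-1, -2.5) is present, so the union is just that shape — boundary = 47.05 mm. Overall, the cross-section is a single solid region. Total boundary length (outer) = 47.05 mm.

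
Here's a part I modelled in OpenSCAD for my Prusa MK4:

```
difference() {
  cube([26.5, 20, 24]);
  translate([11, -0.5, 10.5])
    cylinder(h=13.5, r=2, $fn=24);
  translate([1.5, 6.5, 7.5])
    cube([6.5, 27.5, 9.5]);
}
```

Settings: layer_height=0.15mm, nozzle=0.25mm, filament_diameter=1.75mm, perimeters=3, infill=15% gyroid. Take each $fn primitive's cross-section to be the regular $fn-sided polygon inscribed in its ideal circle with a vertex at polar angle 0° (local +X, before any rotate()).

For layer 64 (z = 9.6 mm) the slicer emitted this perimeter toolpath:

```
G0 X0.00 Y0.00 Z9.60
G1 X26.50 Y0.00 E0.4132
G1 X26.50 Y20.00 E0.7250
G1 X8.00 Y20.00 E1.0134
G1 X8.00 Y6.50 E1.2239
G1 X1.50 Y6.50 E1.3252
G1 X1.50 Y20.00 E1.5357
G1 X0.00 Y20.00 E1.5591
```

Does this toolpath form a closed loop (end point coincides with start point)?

Start point (G0): (0.00, 0.00). End point (last G1): the path does not return to the start — open.

no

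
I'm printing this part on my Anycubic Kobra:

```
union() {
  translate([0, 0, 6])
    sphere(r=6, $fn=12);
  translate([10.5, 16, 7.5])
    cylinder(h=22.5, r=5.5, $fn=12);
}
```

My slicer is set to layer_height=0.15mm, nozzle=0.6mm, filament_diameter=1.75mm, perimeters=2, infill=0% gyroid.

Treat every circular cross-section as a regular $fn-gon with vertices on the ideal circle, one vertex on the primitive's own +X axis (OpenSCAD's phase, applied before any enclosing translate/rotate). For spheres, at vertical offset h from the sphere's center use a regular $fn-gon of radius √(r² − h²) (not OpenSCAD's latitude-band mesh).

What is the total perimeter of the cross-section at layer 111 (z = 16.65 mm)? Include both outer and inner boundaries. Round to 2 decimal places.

34.16 mm

At z = 16.65 mm: the sphere does not reach this height (|z−center|=10.650 > r=6); the cylinder at (10.5, 16): section is a regular 12-gon, circumradius r=5.5 (perimeter = 2·12·5.500·sin(180°/12) = 34.16 mm); Merging all regions: only the r=5.5 cylinder at (10.5, 16) is present, so the union is just that shape — boundary = 34.16 mm. Overall, the cross-section is a single solid region. Total boundary length (outer) = 34.16 mm.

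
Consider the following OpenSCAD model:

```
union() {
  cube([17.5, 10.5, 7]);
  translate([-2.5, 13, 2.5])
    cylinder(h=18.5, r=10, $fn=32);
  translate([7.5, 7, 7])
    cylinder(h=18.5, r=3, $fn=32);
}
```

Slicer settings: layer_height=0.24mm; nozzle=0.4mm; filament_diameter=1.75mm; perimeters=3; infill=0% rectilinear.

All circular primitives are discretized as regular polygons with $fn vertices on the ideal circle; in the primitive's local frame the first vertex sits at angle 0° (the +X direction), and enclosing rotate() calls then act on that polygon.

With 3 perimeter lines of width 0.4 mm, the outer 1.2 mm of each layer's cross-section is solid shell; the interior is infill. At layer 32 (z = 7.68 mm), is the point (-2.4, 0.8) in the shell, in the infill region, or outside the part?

At z = 7.68 mm: the cube is not intersected at this z (z outside [0, 7]); the cylinder at (-2.5, 13): section is a regular 32-gon, circumradius r=10; the cylinder at (7.5, 7): section is a regular 32-gon, circumradius r=3; Taking the union: the regions partially overlap (shared area 4.04 mm²), so overlapping operands fuse into one piece — 1 connected region. Overall, the cross-section is a single solid region. The nearest boundary edge runs (-0.55, 3.19)→(-2.50, 3.00); distance from the point to it = 2.20 mm. The point is not inside any of the regions above, so it lies outside the cross-section (2.20 mm from the nearest boundary).

outside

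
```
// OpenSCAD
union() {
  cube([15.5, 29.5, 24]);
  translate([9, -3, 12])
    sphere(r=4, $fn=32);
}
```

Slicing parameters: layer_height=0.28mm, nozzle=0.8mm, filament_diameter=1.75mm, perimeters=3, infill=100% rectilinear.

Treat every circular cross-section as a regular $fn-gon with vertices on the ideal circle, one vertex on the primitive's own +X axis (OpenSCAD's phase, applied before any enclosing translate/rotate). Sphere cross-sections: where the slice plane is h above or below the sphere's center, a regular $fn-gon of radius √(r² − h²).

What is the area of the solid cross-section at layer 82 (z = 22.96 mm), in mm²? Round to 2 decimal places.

457.25 mm²

At z = 22.96 mm: the cube is present — its section is the full 15.5×29.5 rectangle (area 457.25 mm²); the sphere at (9, -3) is absent (|z−center|=10.960 > r=4); Combining (union): only the 15.5×29.5 cube is present, so the union is just that shape — area = 457.25 mm². Overall, the cross-section is a single solid region. Net area = 457.25 mm².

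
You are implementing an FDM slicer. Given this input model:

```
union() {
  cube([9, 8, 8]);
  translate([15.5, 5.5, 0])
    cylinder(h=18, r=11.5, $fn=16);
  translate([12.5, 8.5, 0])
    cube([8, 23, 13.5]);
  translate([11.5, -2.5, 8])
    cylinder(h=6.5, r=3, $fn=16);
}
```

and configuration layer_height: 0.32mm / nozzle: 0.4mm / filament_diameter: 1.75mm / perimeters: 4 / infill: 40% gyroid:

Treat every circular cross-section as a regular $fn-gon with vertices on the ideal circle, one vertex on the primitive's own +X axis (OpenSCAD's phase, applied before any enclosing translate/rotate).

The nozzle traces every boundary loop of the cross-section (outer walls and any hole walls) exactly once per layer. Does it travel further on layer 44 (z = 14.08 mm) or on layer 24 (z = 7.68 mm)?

layer 24 (z = 7.68 mm)

Layer 44 (z = 14.08): the cube does not reach this height (z outside [0, 8]); the cylinder at (15.5, 5.5): section is a regular 16-gon, circumradius r=11.5 (perimeter = 2·16·11.500·sin(180°/16) = 71.79 mm); the cube at (12.5, 8.5) is absent (z outside [0, 13.5]); the r=3 cylinder at (11.5, -2.5) contributes a regular 16-gon of circumradius 3 (perimeter = 2·16·3.000·sin(180°/16) = 18.73 mm); Combining (union): the regions partially overlap (shared area 26.10 mm²), so the edge portions inside another operand are dropped and the merged outline is re-measured after clipping — boundary = 72.14 mm. So its perimeter = 72.14 mm. Layer 24 (z = 7.68): the 9×8 cube contributes its full rectangle (perimeter 34.00 mm); the r=11.5 cylinder at (15.5, 5.5) gives a regular 16-gon of circumradius 11.5 (constant along its height) (perimeter = 2·16·11.500·sin(180°/16) = 71.79 mm); the cube at (12.5, 8.5) (footprint 8×23) is included at this height (perimeter 62.00 mm); the cylinder at (11.5, -2.5) does not reach this height (z outside [8, 14.5]); Taking the union: the regions partially overlap (shared area 100.62 mm²), so the edge portions inside another operand are dropped and the merged outline is re-measured after clipping — boundary = 112.15 mm. So its perimeter = 112.15 mm. Layer 24 is larger (112.15 vs 72.14 mm).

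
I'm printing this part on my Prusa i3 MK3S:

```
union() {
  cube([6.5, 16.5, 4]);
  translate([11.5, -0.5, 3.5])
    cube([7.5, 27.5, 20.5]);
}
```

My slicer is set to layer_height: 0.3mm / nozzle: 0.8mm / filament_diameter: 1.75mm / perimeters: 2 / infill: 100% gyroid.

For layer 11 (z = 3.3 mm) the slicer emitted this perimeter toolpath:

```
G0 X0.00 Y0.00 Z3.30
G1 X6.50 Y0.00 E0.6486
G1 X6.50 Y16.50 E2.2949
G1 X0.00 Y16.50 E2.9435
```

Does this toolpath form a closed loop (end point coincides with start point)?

no

Start point (G0): (0.00, 0.00). End point (last G1): the path does not return to the start — open.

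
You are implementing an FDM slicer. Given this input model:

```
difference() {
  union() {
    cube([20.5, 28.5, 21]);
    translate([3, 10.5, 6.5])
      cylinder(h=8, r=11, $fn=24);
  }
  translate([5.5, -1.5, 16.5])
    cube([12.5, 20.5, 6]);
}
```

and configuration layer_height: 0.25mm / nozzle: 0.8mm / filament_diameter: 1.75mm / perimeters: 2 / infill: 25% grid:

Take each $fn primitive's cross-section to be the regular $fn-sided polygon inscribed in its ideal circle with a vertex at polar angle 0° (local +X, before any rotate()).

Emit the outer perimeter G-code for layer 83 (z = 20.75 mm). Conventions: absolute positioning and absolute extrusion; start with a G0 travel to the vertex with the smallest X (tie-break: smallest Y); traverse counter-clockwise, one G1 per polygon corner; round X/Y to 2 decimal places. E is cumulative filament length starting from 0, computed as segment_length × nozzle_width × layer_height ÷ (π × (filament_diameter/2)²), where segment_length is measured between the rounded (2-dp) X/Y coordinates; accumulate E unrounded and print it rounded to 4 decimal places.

At z = 20.75 mm: the 20.5×28.5 cube contributes its full rectangle; the cylinder at (3, 10.5) does not reach this height (z outside [6.5, 14.5]); Taking the union: only the 20.5×28.5 cube is present, so the union is just that shape — 1 connected region; the 12.5×20.5 cube at (5.5, -1.5) contributes its full rectangle; Taking the first minus the rest: starting from the result so far, the 12.5×20.5 cube at (5.5, -1.5) partially overlaps it — only the 237.50 mm² overlap (of its 256.25 mm²) is removed, clipping the outline — 1 connected region. The outline is a single polygon with 8 vertices. Extrusion per mm of travel: 0.8 × 0.25 / (π × 0.875²) = 0.083150. Accumulating E over each segment gives final E = 11.3084.

G0 X0.00 Y0.00 Z20.75
G1 X5.50 Y0.00 E0.4573
G1 X5.50 Y19.00 E2.0372
G1 X18.00 Y19.00 E3.0766
G1 X18.00 Y0.00 E4.6564
G1 X20.50 Y0.00 E4.8643
G1 X20.50 Y28.50 E7.2341
G1 X0.00 Y28.50 E8.9387
G1 X0.00 Y0.00 E11.3084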